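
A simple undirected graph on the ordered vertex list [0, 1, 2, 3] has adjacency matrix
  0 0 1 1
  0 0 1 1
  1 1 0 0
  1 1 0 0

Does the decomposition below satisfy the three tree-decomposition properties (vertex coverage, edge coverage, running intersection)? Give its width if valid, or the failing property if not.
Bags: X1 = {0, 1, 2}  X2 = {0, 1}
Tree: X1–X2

No — vertex 3 appears in no bag.

A tree decomposition must satisfy three properties: every vertex lies in some bag; for every edge, both endpoints lie together in some bag; and for every vertex, the bags containing it form a connected subtree. Here vertex 3 appears in no bag, so the decomposition is invalid.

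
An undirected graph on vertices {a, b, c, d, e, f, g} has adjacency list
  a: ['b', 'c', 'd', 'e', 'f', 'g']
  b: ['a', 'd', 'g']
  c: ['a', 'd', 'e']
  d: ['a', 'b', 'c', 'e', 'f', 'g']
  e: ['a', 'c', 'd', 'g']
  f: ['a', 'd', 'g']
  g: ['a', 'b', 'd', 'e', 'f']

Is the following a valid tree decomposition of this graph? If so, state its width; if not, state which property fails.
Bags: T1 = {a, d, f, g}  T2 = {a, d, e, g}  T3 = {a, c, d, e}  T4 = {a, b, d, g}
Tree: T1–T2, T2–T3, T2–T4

Yes; width 3.

Vertex coverage: the bags together contain {a, b, c, d, e, f, g}, the full vertex set. Edge coverage: each edge of G has both endpoints in at least one bag. Running intersection: for every vertex, the bags containing it form a connected subtree. All three properties hold, so this is a valid tree decomposition of width max|bag| − 1 = 3, and hence tw(G) ≤ 3.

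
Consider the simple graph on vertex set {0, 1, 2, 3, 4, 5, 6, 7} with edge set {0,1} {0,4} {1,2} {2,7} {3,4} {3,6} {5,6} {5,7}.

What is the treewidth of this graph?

2

A width-2 tree decomposition is:
Bags: B1 = {0, 1, 4}  B2 = {1, 3, 4}  B3 = {1, 3, 6}  B4 = {1, 5, 6}  B5 = {1, 5, 7}  B6 = {1, 2, 7}
Tree: B1–B2, B2–B3, B3–B4, B4–B5, B5–B6
Every bag has size at most 3, so the width is 3 − 1 = 2 and tw(G) ≤ 2. Since 1–0–4–3–6–5–7–2–1 is a cycle in G, G is not acyclic. Forests are exactly the graphs of treewidth ≤ 1, so tw(G) ≥ 2. Therefore the treewidth is 2.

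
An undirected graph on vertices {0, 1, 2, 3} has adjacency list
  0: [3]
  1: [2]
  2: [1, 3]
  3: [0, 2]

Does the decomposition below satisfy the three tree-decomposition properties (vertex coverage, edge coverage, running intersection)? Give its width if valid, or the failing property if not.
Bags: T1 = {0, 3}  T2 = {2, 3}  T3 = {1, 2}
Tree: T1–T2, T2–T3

Yes; width 1.

Every vertex of G appears in some bag (union = {0, 1, 2, 3}); every edge is covered by a bag; and for each vertex v the set of bags containing v is connected in the bag tree. The decomposition is therefore valid. The largest bag has 2 vertices, so the width is 1.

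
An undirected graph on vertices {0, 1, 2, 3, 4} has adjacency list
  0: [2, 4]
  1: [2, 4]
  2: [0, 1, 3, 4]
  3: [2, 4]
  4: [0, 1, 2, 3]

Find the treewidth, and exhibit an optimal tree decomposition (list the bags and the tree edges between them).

The largest bag has 3 vertices, giving width 2; this decomposition certifies tw(G) ≤ 2. For the lower bound, the 3 vertices {0, 2, 4} are pairwise adjacent, and any tree decomposition puts a clique entirely inside one bag — forcing width ≥ 2. Combining the bounds, tw(G) = 2.

Treewidth 2.
Bags: B1 = {1, 2, 4}  B2 = {2, 3, 4}  B3 = {0, 2, 4}
Tree: B1–B2, B2–B3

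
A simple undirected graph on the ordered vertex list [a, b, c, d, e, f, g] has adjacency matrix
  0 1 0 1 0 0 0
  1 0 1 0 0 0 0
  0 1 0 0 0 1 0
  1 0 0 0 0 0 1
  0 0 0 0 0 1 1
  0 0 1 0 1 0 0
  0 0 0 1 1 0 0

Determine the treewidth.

A width-2 tree decomposition is:
Bags: B1 = {a, d, g}  B2 = {a, e, g}  B3 = {a, e, f}  B4 = {a, c, f}  B5 = {a, b, c}
Tree: B1–B2, B2–B3, B3–B4, B4–B5
Each bag holds 3 vertices, so the decomposition has width 2, which upper-bounds the treewidth. Since a–d–g–e–f–c–b–a is a cycle in G, G is not acyclic. Forests are exactly the graphs of treewidth ≤ 1, so tw(G) ≥ 2. Hence tw(G) = 2 exactly.

2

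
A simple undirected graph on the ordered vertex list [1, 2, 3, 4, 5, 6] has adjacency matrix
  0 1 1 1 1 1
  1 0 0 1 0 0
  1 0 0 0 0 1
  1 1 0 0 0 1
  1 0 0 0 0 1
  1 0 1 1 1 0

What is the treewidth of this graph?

2

A width-2 tree decomposition is:
Bags: B1 = {1, 4, 6}  B2 = {1, 3, 6}  B3 = {1, 5, 6}  B4 = {1, 2, 4}
Tree: B1–B2, B2–B3, B1–B4
The largest bag has 3 vertices, giving width 2; this decomposition certifies tw(G) ≤ 2. Conversely, {1, 2, 4} is a clique of size 3, and the vertices of any clique must share a bag in every tree decomposition; so some bag has ≥ 3 vertices and tw(G) ≥ 2. The upper and lower bounds meet at 2, so that is the treewidth.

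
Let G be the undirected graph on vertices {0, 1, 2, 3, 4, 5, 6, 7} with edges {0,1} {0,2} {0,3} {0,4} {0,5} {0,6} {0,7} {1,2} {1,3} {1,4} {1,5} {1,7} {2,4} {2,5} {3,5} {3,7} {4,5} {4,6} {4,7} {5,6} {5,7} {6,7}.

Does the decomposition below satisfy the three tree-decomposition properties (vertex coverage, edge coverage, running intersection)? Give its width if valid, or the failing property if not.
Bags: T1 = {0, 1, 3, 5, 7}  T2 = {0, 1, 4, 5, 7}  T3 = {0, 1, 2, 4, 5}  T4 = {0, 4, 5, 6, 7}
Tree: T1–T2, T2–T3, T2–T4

Checking the three conditions: (i) the bags cover all of {0, 1, 2, 3, 4, 5, 6, 7}; (ii) for each edge, some bag contains both endpoints; (iii) the bags containing any fixed vertex form a subtree. All hold, so the decomposition is valid with width 5 − 1 = 4.

Yes; width 4.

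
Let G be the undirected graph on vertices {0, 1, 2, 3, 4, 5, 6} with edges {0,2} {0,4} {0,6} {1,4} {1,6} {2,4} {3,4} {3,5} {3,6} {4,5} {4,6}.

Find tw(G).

2

A width-2 tree decomposition is:
Bags: B1 = {3, 4, 5}  B2 = {3, 4, 6}  B3 = {0, 4, 6}  B4 = {1, 4, 6}  B5 = {0, 2, 4}
Tree: B1–B2, B2–B3, B3–B4, B3–B5
Every bag has size at most 3, so the width is 3 − 1 = 2 and tw(G) ≤ 2. Conversely, {0, 2, 4} is a clique of size 3, and the vertices of any clique must share a bag in every tree decomposition; so some bag has ≥ 3 vertices and tw(G) ≥ 2. Combining the bounds, tw(G) = 2.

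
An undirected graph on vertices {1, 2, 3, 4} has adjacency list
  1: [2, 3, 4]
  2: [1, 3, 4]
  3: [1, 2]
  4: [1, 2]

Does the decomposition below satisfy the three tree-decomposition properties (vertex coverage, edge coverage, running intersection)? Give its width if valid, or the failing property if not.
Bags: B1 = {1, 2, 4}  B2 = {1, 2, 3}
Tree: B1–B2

Yes; width 2.

Checking the three conditions: (i) the bags cover all of {1, 2, 3, 4}; (ii) for each edge, some bag contains both endpoints; (iii) the bags containing any fixed vertex form a subtree. All hold, so the decomposition is valid with width 3 − 1 = 2.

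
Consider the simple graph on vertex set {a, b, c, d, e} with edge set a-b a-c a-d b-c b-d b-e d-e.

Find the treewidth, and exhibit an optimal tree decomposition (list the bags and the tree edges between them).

The largest bag has 3 vertices, giving width 2; this decomposition certifies tw(G) ≤ 2. On the other hand G contains the 3-clique {b, d, e}. A clique must lie in a single bag of any decomposition, so no decomposition can have width below 2. Hence tw(G) = 2 exactly.

Treewidth 2.
Bags: B1 = {a, b, c}  B2 = {a, b, d}  B3 = {b, d, e}
Tree: B1–B2, B2–B3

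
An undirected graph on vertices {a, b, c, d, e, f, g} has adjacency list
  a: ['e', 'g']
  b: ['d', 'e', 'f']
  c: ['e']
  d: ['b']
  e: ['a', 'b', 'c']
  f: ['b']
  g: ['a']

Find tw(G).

A width-1 tree decomposition is:
Bags: B1 = {b, e}  B2 = {a, e}  B3 = {c, e}  B4 = {b, f}  B5 = {b, d}  B6 = {a, g}
Tree: B1–B2, B1–B3, B1–B4, B1–B5, B2–B6
The largest bag has 2 vertices, giving width 1; this decomposition certifies tw(G) ≤ 1. G has an edge, so its treewidth is at least 1. Therefore the treewidth is 1.

1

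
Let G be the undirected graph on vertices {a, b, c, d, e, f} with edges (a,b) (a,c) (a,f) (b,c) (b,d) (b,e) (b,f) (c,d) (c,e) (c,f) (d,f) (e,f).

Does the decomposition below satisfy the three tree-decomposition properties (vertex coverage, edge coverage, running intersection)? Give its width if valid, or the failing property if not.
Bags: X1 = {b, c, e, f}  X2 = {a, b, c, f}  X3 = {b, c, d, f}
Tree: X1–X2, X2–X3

Yes; width 3.

Checking the three conditions: (i) the bags cover all of {a, b, c, d, e, f}; (ii) for each edge, some bag contains both endpoints; (iii) the bags containing any fixed vertex form a subtree. All hold, so the decomposition is valid with width 4 − 1 = 3.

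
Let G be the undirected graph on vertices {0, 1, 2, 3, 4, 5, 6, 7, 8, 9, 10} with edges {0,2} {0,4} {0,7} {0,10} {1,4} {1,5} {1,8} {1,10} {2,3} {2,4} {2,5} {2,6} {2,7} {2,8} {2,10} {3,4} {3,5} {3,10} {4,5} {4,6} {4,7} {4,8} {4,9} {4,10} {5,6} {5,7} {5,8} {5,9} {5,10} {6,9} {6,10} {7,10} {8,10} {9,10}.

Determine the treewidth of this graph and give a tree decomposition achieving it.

The largest bag has 5 vertices, giving width 4; this decomposition certifies tw(G) ≤ 4. For the lower bound, the 5 vertices {0, 2, 4, 7, 10} are pairwise adjacent, and any tree decomposition puts a clique entirely inside one bag — forcing width ≥ 4. Hence tw(G) = 4 exactly.

Treewidth 4.
One such decomposition:
Bags: B1 = {2, 4, 5, 8, 10}  B2 = {2, 4, 5, 6, 10}  B3 = {2, 4, 5, 7, 10}  B4 = {0, 2, 4, 7, 10}  B5 = {4, 5, 6, 9, 10}  B6 = {1, 4, 5, 8, 10}  B7 = {2, 3, 4, 5, 10}
Tree: B1–B2, B2–B3, B3–B4, B2–B5, B1–B6, B1–B7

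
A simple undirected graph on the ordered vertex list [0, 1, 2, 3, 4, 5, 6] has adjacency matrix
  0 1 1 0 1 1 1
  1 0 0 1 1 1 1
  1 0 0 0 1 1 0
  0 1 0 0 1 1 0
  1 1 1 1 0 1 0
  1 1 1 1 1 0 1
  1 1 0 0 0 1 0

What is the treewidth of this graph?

3

A width-3 tree decomposition is:
Bags: B1 = {0, 1, 4, 5}  B2 = {1, 3, 4, 5}  B3 = {0, 2, 4, 5}  B4 = {0, 1, 5, 6}
Tree: B1–B2, B1–B3, B1–B4
Every bag has size at most 4, so the width is 4 − 1 = 3 and tw(G) ≤ 3. On the other hand G contains the 4-clique {0, 1, 4, 5}. A clique must lie in a single bag of any decomposition, so no decomposition can have width below 3. Combining the bounds, tw(G) = 3.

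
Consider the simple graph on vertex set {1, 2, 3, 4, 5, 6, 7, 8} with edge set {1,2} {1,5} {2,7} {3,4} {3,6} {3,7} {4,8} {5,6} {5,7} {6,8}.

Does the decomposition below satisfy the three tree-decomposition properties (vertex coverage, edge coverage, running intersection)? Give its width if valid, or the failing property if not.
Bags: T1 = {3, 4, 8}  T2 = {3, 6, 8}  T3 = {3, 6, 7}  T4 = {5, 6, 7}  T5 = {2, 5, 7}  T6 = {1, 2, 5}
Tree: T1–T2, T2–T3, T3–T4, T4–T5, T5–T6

Checking the three conditions: (i) the bags cover all of {1, 2, 3, 4, 5, 6, 7, 8}; (ii) for each edge, some bag contains both endpoints; (iii) the bags containing any fixed vertex form a subtree. All hold, so the decomposition is valid with width 3 − 1 = 2.

Yes; width 2.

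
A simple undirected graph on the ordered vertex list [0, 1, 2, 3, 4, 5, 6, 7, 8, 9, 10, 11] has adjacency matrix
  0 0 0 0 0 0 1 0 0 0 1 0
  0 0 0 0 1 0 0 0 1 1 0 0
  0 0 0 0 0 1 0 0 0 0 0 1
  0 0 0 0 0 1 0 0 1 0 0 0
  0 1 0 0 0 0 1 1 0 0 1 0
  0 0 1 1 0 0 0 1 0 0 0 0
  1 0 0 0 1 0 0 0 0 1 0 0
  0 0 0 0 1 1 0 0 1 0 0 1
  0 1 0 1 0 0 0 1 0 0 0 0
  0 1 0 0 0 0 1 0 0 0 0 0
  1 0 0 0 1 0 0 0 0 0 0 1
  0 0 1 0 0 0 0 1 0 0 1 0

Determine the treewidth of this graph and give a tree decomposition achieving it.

Every bag has size at most 4, so the width is 4 − 1 = 3 and tw(G) ≤ 3. For the lower bound: the 4 vertex sets {0,6,9}, {10}, {4}, {1,7,8,11} are disjoint, each induces a connected subgraph, and every pair is joined by at least one edge of G. Contracting each set to a single vertex therefore yields K_{4} as a minor, and since treewidth is minor-monotone, tw(G) ≥ tw(K_{4}) = 3. Hence tw(G) = 3 exactly.

Treewidth 3.
Bags: B1 = {0, 6, 9, 10}  B2 = {4, 6, 9, 10}  B3 = {1, 4, 9, 10}  B4 = {1, 4, 10, 11}  B5 = {1, 4, 7, 11}  B6 = {1, 7, 8, 11}  B7 = {2, 7, 8, 11}  B8 = {2, 5, 7, 8}  B9 = {2, 3, 5, 8}
Tree: B1–B2, B2–B3, B3–B4, B4–B5, B5–B6, B6–B7, B7–B8, B8–B9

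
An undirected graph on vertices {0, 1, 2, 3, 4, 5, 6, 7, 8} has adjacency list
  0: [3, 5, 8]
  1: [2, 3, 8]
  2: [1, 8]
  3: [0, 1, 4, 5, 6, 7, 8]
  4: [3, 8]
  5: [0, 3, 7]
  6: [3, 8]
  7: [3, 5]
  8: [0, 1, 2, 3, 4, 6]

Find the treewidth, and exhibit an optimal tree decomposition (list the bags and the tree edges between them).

Treewidth 2.
One such decomposition:
Bags: B1 = {1, 3, 8}  B2 = {3, 4, 8}  B3 = {1, 2, 8}  B4 = {0, 3, 8}  B5 = {3, 6, 8}  B6 = {0, 3, 5}  B7 = {3, 5, 7}
Tree: B1–B2, B1–B3, B1–B4, B1–B5, B4–B6, B6–B7

Every bag has size at most 3, so the width is 3 − 1 = 2 and tw(G) ≤ 2. Conversely, {1, 2, 8} is a clique of size 3, and the vertices of any clique must share a bag in every tree decomposition; so some bag has ≥ 3 vertices and tw(G) ≥ 2. Therefore the treewidth is 2.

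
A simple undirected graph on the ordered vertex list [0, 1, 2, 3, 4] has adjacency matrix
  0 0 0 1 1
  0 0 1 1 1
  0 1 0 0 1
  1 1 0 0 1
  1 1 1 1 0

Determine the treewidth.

A width-2 tree decomposition is:
Bags: B1 = {0, 3, 4}  B2 = {1, 3, 4}  B3 = {1, 2, 4}
Tree: B1–B2, B2–B3
The largest bag has 3 vertices, giving width 2; this decomposition certifies tw(G) ≤ 2. For the lower bound, the 3 vertices {0, 3, 4} are pairwise adjacent, and any tree decomposition puts a clique entirely inside one bag — forcing width ≥ 2. Hence tw(G) = 2 exactly.

2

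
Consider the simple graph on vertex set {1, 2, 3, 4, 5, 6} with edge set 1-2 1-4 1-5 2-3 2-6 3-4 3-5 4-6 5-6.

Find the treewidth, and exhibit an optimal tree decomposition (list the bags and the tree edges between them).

The largest bag has 4 vertices, giving width 3; this decomposition certifies tw(G) ≤ 3. For the lower bound: the 4 vertex sets {1,4}, {5,6}, {3}, {2} are disjoint, each induces a connected subgraph, and every pair is joined by at least one edge of G. Contracting each set to a single vertex therefore yields K_{4} as a minor, and since treewidth is minor-monotone, tw(G) ≥ tw(K_{4}) = 3. Combining the bounds, tw(G) = 3.

Treewidth 3.
Bags: B1 = {1, 3, 4, 6}  B2 = {1, 3, 5, 6}  B3 = {1, 2, 3, 6}
Tree: B1–B2, B2–B3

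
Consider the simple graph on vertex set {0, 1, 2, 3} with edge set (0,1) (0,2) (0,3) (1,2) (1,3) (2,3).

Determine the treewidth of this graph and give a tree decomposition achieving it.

With just one bag of size 4, the width is 4 − 1 = 3, so tw(G) ≤ 3. On the other hand G contains the 4-clique {0, 1, 2, 3}. A clique must lie in a single bag of any decomposition, so no decomposition can have width below 3. Combining the bounds, tw(G) = 3.

Treewidth 3.
Bags: B1 = {0, 1, 2, 3}
Tree: (single bag)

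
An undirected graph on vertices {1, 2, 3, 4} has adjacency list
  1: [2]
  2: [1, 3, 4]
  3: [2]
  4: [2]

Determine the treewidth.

A width-1 tree decomposition is:
Bags: B1 = {2, 4}  B2 = {2, 3}  B3 = {1, 2}
Tree: B1–B2, B2–B3
Each bag holds 2 vertices, so the decomposition has width 1, which upper-bounds the treewidth. G has an edge, so its treewidth is at least 1. Therefore the treewidth is 1.

1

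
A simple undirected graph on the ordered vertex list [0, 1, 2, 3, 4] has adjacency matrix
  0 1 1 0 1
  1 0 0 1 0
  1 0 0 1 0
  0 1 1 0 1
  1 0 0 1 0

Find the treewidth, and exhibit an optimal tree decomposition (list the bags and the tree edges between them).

The largest bag has 3 vertices, giving width 2; this decomposition certifies tw(G) ≤ 2. Since 4–3–2–0–4 is a cycle in G, G is not acyclic. Forests are exactly the graphs of treewidth ≤ 1, so tw(G) ≥ 2. Combining the bounds, tw(G) = 2.

Treewidth 2.
One optimal decomposition is:
Bags: B1 = {0, 3, 4}  B2 = {0, 2, 3}  B3 = {0, 1, 3}
Tree: B1–B2, B2–B3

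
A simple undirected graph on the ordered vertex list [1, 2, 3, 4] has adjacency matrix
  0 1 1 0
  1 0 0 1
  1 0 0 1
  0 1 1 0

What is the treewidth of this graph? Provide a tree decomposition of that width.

Treewidth 2.
Bags: B1 = {1, 2, 3}  B2 = {2, 3, 4}
Tree: B1–B2

Each bag holds 3 vertices, so the decomposition has width 2, which upper-bounds the treewidth. For the lower bound, G contains the cycle 2–1–3–4–2, so G is not a forest; only forests have treewidth ≤ 1, hence tw(G) ≥ 2. Therefore the treewidth is 2.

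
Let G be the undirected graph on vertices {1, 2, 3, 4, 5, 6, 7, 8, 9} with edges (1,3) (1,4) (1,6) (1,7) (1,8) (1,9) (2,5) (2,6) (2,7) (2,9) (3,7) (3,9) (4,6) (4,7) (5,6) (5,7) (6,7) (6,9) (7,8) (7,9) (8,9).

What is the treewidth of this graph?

3

A width-3 tree decomposition is:
Bags: B1 = {1, 7, 8, 9}  B2 = {1, 6, 7, 9}  B3 = {2, 6, 7, 9}  B4 = {1, 3, 7, 9}  B5 = {1, 4, 6, 7}  B6 = {2, 5, 6, 7}
Tree: B1–B2, B2–B3, B1–B4, B2–B5, B3–B6
Every bag has size at most 4, so the width is 4 − 1 = 3 and tw(G) ≤ 3. On the other hand G contains the 4-clique {1, 7, 8, 9}. A clique must lie in a single bag of any decomposition, so no decomposition can have width below 3. Hence tw(G) = 3 exactly.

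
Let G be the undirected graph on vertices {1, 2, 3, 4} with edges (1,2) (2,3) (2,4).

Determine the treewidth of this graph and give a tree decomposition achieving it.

Each bag holds 2 vertices, so the decomposition has width 1, which upper-bounds the treewidth. G has an edge, so its treewidth is at least 1. Therefore the treewidth is 1.

Treewidth 1.
Bags: B1 = {1, 2}  B2 = {2, 3}  B3 = {2, 4}
Tree: B1–B2, B1–B3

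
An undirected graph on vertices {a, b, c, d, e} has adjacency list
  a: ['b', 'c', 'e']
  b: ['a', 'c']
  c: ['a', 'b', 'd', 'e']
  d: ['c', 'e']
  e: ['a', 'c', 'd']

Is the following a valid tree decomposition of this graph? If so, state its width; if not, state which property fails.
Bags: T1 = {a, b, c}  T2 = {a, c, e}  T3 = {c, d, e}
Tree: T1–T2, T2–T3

Every vertex of G appears in some bag (union = {a, b, c, d, e}); every edge is covered by a bag; and for each vertex v the set of bags containing v is connected in the bag tree. The decomposition is therefore valid. The largest bag has 3 vertices, so the width is 2.

Yes; width 2.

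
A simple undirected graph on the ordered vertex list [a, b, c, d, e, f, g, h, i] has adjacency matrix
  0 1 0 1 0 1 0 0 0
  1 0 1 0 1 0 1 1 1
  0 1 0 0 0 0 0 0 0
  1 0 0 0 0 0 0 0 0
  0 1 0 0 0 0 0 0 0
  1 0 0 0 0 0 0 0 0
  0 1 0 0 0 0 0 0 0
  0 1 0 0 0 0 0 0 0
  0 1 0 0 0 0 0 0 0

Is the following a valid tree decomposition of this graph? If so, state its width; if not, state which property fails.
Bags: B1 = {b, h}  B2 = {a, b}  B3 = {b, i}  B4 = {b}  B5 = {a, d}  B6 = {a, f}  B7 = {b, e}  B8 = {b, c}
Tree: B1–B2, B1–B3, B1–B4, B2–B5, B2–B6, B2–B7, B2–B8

No — vertex g appears in no bag.

A tree decomposition must satisfy three properties: every vertex lies in some bag; for every edge, both endpoints lie together in some bag; and for every vertex, the bags containing it form a connected subtree. Here vertex g appears in no bag, so the decomposition is invalid.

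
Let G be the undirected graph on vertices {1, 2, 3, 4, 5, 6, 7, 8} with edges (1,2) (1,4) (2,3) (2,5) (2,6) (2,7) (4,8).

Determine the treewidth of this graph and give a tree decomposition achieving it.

Treewidth 1.
One optimal decomposition is:
Bags: B1 = {1, 2}  B2 = {1, 4}  B3 = {4, 8}  B4 = {2, 5}  B5 = {2, 7}  B6 = {2, 3}  B7 = {2, 6}
Tree: B1–B2, B2–B3, B1–B4, B1–B5, B4–B6, B6–B7

Every bag has size at most 2, so the width is 2 − 1 = 1 and tw(G) ≤ 1. G has an edge, so its treewidth is at least 1. The upper and lower bounds meet at 1, so that is the treewidth.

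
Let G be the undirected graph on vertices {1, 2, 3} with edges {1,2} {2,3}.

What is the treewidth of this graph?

1

A width-1 tree decomposition is:
Bags: B1 = {2, 3}  B2 = {1, 2}
Tree: B1–B2
Each bag holds 2 vertices, so the decomposition has width 1, which upper-bounds the treewidth. Any graph with an edge has treewidth ≥ 1, and G has the edge 3–2. Combining the bounds, tw(G) = 1.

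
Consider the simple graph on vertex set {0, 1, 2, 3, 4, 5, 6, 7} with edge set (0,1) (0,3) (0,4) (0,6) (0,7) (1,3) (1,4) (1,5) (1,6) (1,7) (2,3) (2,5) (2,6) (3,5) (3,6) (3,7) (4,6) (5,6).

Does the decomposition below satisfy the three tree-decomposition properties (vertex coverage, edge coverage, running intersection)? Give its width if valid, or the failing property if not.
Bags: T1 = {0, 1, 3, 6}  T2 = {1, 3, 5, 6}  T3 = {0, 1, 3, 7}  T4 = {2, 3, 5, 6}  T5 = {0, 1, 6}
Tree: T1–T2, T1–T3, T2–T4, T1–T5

A tree decomposition must satisfy three properties: every vertex lies in some bag; for every edge, both endpoints lie together in some bag; and for every vertex, the bags containing it form a connected subtree. Here vertex 4 appears in no bag, so the decomposition is invalid.

No — vertex 4 appears in no bag.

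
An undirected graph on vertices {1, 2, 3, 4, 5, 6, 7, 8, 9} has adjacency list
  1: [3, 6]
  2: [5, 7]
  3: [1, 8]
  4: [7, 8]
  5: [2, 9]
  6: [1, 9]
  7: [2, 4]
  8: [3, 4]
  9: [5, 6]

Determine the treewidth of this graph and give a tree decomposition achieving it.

Every bag has size at most 3, so the width is 3 − 1 = 2 and tw(G) ≤ 2. For the lower bound, G contains the cycle 4–8–3–1–6–9–5–2–7–4, so G is not a forest; only forests have treewidth ≤ 1, hence tw(G) ≥ 2. The upper and lower bounds meet at 2, so that is the treewidth.

Treewidth 2.
One optimal decomposition is:
Bags: B1 = {3, 4, 8}  B2 = {1, 3, 4}  B3 = {1, 4, 6}  B4 = {4, 6, 9}  B5 = {4, 5, 9}  B6 = {2, 4, 5}  B7 = {2, 4, 7}
Tree: B1–B2, B2–B3, B3–B4, B4–B5, B5–B6, B6–B7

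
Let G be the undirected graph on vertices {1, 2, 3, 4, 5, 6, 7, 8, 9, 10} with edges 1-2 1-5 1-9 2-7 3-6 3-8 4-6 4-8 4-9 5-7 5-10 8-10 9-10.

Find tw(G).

A width-2 tree decomposition is:
Bags: B1 = {3, 4, 6}  B2 = {3, 4, 8}  B3 = {4, 8, 9}  B4 = {8, 9, 10}  B5 = {1, 9, 10}  B6 = {1, 5, 10}  B7 = {1, 2, 5}  B8 = {2, 5, 7}
Tree: B1–B2, B2–B3, B3–B4, B4–B5, B5–B6, B6–B7, B7–B8
Each bag holds 3 vertices, so the decomposition has width 2, which upper-bounds the treewidth. For the lower bound, G contains the cycle 6–3–8–4–6, so G is not a forest; only forests have treewidth ≤ 1, hence tw(G) ≥ 2. Combining the bounds, tw(G) = 2.

2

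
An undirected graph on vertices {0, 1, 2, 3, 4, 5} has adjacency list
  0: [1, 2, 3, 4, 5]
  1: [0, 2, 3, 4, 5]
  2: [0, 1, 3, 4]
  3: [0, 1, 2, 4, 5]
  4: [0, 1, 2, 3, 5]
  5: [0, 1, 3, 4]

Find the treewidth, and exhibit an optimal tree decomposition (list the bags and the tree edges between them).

The largest bag has 5 vertices, giving width 4; this decomposition certifies tw(G) ≤ 4. On the other hand G contains the 5-clique {0, 1, 2, 3, 4}. A clique must lie in a single bag of any decomposition, so no decomposition can have width below 4. Hence tw(G) = 4 exactly.

Treewidth 4.
Bags: B1 = {0, 1, 3, 4, 5}  B2 = {0, 1, 2, 3, 4}
Tree: B1–B2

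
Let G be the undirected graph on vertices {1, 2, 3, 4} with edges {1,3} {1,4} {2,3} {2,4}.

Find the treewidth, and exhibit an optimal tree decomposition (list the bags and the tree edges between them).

The largest bag has 3 vertices, giving width 2; this decomposition certifies tw(G) ≤ 2. For the lower bound, G contains the cycle 1–4–2–3–1, so G is not a forest; only forests have treewidth ≤ 1, hence tw(G) ≥ 2. Combining the bounds, tw(G) = 2.

Treewidth 2.
One such decomposition:
Bags: B1 = {1, 2, 4}  B2 = {1, 2, 3}
Tree: B1–B2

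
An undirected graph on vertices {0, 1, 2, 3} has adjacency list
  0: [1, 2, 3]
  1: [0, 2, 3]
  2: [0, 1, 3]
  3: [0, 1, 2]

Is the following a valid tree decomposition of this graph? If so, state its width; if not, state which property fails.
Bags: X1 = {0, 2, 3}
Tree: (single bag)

No — vertex 1 appears in no bag.

A tree decomposition must satisfy three properties: every vertex lies in some bag; for every edge, both endpoints lie together in some bag; and for every vertex, the bags containing it form a connected subtree. Here vertex 1 appears in no bag, so the decomposition is invalid.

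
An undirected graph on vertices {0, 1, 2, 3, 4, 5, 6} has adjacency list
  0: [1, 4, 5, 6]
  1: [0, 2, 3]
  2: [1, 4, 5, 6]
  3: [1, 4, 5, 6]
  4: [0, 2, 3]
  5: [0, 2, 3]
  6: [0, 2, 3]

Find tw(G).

A width-3 tree decomposition is:
Bags: B1 = {0, 2, 3, 4}  B2 = {0, 2, 3, 6}  B3 = {0, 2, 3, 5}  B4 = {0, 1, 2, 3}
Tree: B1–B2, B2–B3, B3–B4
Each bag holds 4 vertices, so the decomposition has width 3, which upper-bounds the treewidth. For the lower bound: the 4 vertex sets {0,4}, {2,6}, {3}, {5} are disjoint, each induces a connected subgraph, and every pair is joined by at least one edge of G. Contracting each set to a single vertex therefore yields K_{4} as a minor, and since treewidth is minor-monotone, tw(G) ≥ tw(K_{4}) = 3. Hence tw(G) = 3 exactly.

3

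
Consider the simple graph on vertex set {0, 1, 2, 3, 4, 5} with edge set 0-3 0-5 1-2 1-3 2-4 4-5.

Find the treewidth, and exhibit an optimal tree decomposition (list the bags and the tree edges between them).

Every bag has size at most 3, so the width is 3 − 1 = 2 and tw(G) ≤ 2. For the lower bound, G contains the cycle 3–1–2–4–5–0–3, so G is not a forest; only forests have treewidth ≤ 1, hence tw(G) ≥ 2. Therefore the treewidth is 2.

Treewidth 2.
One optimal decomposition is:
Bags: B1 = {1, 2, 3}  B2 = {2, 3, 4}  B3 = {3, 4, 5}  B4 = {0, 3, 5}
Tree: B1–B2, B2–B3, B3–B4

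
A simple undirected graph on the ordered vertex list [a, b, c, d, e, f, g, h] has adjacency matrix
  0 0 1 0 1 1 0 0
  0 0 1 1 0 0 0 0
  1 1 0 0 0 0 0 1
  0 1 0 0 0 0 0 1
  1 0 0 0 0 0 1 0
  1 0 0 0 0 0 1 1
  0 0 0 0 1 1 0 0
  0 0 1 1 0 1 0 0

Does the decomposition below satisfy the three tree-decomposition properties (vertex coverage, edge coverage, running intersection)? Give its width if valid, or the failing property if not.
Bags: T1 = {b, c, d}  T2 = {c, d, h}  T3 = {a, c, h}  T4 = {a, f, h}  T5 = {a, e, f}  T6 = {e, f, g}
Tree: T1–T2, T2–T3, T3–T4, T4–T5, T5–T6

Vertex coverage: the bags together contain {a, b, c, d, e, f, g, h}, the full vertex set. Edge coverage: each edge of G has both endpoints in at least one bag. Running intersection: for every vertex, the bags containing it form a connected subtree. All three properties hold, so this is a valid tree decomposition of width max|bag| − 1 = 2, and hence tw(G) ≤ 2.

Yes; width 2.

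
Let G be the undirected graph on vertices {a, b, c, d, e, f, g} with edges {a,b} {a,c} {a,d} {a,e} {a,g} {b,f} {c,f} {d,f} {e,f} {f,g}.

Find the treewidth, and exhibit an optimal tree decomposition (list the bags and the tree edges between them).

Treewidth 2.
Bags: B1 = {a, d, f}  B2 = {a, c, f}  B3 = {a, f, g}  B4 = {a, e, f}  B5 = {a, b, f}
Tree: B1–B2, B2–B3, B3–B4, B4–B5

The largest bag has 3 vertices, giving width 2; this decomposition certifies tw(G) ≤ 2. Since f–d–a–c–f is a cycle in G, G is not acyclic. Forests are exactly the graphs of treewidth ≤ 1, so tw(G) ≥ 2. Hence tw(G) = 2 exactly.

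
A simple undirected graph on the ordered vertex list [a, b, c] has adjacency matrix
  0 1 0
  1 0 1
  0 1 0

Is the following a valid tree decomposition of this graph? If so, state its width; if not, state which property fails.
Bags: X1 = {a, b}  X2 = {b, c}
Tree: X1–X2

Every vertex of G appears in some bag (union = {a, b, c}); every edge is covered by a bag; and for each vertex v the set of bags containing v is connected in the bag tree. The decomposition is therefore valid. The largest bag has 2 vertices, so the width is 1.

Yes; width 1.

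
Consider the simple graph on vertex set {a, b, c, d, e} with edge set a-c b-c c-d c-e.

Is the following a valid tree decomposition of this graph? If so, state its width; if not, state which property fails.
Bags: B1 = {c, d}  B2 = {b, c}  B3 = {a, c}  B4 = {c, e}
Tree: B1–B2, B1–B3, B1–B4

Yes; width 1.

Vertex coverage: the bags together contain {a, b, c, d, e}, the full vertex set. Edge coverage: each edge of G has both endpoints in at least one bag. Running intersection: for every vertex, the bags containing it form a connected subtree. All three properties hold, so this is a valid tree decomposition of width max|bag| − 1 = 1, and hence tw(G) ≤ 1.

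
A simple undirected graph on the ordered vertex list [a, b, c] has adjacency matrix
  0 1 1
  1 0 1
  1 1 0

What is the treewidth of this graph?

2

A width-2 tree decomposition is:
Bags: B1 = {a, b, c}
Tree: (single bag)
With just one bag of size 3, the width is 3 − 1 = 2, so tw(G) ≤ 2. For the lower bound, the 3 vertices {a, b, c} are pairwise adjacent, and any tree decomposition puts a clique entirely inside one bag — forcing width ≥ 2. The upper and lower bounds meet at 2, so that is the treewidth.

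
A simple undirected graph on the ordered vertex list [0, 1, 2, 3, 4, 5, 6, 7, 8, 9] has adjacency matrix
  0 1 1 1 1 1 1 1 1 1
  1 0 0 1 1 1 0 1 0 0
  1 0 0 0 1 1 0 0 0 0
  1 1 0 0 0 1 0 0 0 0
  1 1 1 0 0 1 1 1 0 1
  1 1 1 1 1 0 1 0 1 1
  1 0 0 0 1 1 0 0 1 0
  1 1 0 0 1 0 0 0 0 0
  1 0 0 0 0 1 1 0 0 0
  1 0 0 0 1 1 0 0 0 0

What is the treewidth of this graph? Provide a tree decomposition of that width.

The largest bag has 4 vertices, giving width 3; this decomposition certifies tw(G) ≤ 3. For the lower bound, the 4 vertices {0, 5, 6, 8} are pairwise adjacent, and any tree decomposition puts a clique entirely inside one bag — forcing width ≥ 3. The upper and lower bounds meet at 3, so that is the treewidth.

Treewidth 3.
One optimal decomposition is:
Bags: B1 = {0, 4, 5, 6}  B2 = {0, 5, 6, 8}  B3 = {0, 1, 4, 5}  B4 = {0, 4, 5, 9}  B5 = {0, 1, 4, 7}  B6 = {0, 2, 4, 5}  B7 = {0, 1, 3, 5}
Tree: B1–B2, B1–B3, B1–B4, B3–B5, B3–B6, B3–B7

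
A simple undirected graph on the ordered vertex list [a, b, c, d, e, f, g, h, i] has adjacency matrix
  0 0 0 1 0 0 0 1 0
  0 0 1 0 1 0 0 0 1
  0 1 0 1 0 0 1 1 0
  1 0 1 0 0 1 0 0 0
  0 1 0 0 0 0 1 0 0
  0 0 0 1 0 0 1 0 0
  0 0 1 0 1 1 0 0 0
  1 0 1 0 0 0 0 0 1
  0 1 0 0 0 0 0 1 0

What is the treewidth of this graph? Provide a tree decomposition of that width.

Every bag has size at most 4, so the width is 4 − 1 = 3 and tw(G) ≤ 3. For the lower bound: the 4 vertex sets {a,h,i}, {b}, {c}, {d,e,f,g} are disjoint, each induces a connected subgraph, and every pair is joined by at least one edge of G. Contracting each set to a single vertex therefore yields K_{4} as a minor, and since treewidth is minor-monotone, tw(G) ≥ tw(K_{4}) = 3. The upper and lower bounds meet at 3, so that is the treewidth.

Treewidth 3.
One such decomposition:
Bags: B1 = {a, b, h, i}  B2 = {a, b, c, h}  B3 = {a, b, c, d}  B4 = {b, c, d, e}  B5 = {c, d, e, g}  B6 = {d, e, f, g}
Tree: B1–B2, B2–B3, B3–B4, B4–B5, B5–B6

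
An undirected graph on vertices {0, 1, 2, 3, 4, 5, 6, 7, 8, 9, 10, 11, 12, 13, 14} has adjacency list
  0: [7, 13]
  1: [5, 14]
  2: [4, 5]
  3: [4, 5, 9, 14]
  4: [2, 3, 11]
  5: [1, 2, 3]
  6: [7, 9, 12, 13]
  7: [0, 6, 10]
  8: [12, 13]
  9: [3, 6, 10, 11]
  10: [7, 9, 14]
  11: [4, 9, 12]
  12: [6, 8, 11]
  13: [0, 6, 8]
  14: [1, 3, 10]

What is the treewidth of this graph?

A width-3 tree decomposition is:
Bags: B1 = {0, 7, 8, 13}  B2 = {6, 7, 8, 13}  B3 = {6, 7, 8, 12}  B4 = {6, 7, 10, 12}  B5 = {6, 9, 10, 12}  B6 = {9, 10, 11, 12}  B7 = {9, 10, 11, 14}  B8 = {3, 9, 11, 14}  B9 = {3, 4, 11, 14}  B10 = {1, 3, 4, 14}  B11 = {1, 3, 4, 5}  B12 = {1, 2, 4, 5}
Tree: B1–B2, B2–B3, B3–B4, B4–B5, B5–B6, B6–B7, B7–B8, B8–B9, B9–B10, B10–B11, B11–B12
Every bag has size at most 4, so the width is 4 − 1 = 3 and tw(G) ≤ 3. For the lower bound: the 4 vertex sets {0,8,13}, {7}, {6}, {9,10,11,12} are disjoint, each induces a connected subgraph, and every pair is joined by at least one edge of G. Contracting each set to a single vertex therefore yields K_{4} as a minor, and since treewidth is minor-monotone, tw(G) ≥ tw(K_{4}) = 3. Therefore the treewidth is 3.

3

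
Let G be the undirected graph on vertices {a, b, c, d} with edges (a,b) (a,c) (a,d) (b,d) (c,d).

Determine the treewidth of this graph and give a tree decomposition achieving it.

Treewidth 2.
One optimal decomposition is:
Bags: B1 = {a, c, d}  B2 = {a, b, d}
Tree: B1–B2

Each bag holds 3 vertices, so the decomposition has width 2, which upper-bounds the treewidth. On the other hand G contains the 3-clique {a, c, d}. A clique must lie in a single bag of any decomposition, so no decomposition can have width below 2. The upper and lower bounds meet at 2, so that is the treewidth.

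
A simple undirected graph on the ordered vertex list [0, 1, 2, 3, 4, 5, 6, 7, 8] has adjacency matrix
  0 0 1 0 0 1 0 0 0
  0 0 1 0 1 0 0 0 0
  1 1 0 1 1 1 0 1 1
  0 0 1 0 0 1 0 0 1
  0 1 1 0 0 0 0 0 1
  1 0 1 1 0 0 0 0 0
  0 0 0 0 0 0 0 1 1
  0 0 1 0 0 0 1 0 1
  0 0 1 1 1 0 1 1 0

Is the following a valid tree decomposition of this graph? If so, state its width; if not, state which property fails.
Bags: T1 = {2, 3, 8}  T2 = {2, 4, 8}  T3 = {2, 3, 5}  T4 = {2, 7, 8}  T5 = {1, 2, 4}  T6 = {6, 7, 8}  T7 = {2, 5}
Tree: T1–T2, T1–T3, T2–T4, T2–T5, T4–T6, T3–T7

A tree decomposition must satisfy three properties: every vertex lies in some bag; for every edge, both endpoints lie together in some bag; and for every vertex, the bags containing it form a connected subtree. Here vertex 0 appears in no bag, so the decomposition is invalid.

No — vertex 0 appears in no bag.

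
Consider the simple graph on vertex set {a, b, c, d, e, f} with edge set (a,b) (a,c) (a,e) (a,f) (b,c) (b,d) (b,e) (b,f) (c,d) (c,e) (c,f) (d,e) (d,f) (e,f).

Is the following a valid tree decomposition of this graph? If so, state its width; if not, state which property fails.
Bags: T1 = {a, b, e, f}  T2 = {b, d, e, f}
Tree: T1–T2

No — vertex c appears in no bag.

A tree decomposition must satisfy three properties: every vertex lies in some bag; for every edge, both endpoints lie together in some bag; and for every vertex, the bags containing it form a connected subtree. Here vertex c appears in no bag, so the decomposition is invalid.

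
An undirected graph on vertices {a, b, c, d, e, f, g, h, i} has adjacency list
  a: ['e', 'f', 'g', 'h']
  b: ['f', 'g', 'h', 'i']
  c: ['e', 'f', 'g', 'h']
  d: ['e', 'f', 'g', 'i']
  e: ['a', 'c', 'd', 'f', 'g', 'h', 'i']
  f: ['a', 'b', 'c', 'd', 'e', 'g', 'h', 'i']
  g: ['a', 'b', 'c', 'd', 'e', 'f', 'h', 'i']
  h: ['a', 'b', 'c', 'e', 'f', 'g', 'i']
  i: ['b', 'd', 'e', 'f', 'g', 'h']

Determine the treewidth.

A width-4 tree decomposition is:
Bags: B1 = {e, f, g, h, i}  B2 = {a, e, f, g, h}  B3 = {b, f, g, h, i}  B4 = {c, e, f, g, h}  B5 = {d, e, f, g, i}
Tree: B1–B2, B1–B3, B2–B4, B1–B5
Every bag has size at most 5, so the width is 5 − 1 = 4 and tw(G) ≤ 4. Conversely, {d, e, f, g, i} is a clique of size 5, and the vertices of any clique must share a bag in every tree decomposition; so some bag has ≥ 5 vertices and tw(G) ≥ 4. Combining the bounds, tw(G) = 4.

4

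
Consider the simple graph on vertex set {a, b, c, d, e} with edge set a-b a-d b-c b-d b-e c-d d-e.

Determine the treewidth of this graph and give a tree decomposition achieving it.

Each bag holds 3 vertices, so the decomposition has width 2, which upper-bounds the treewidth. For the lower bound, the 3 vertices {b, d, e} are pairwise adjacent, and any tree decomposition puts a clique entirely inside one bag — forcing width ≥ 2. Combining the bounds, tw(G) = 2.

Treewidth 2.
One optimal decomposition is:
Bags: B1 = {b, c, d}  B2 = {a, b, d}  B3 = {b, d, e}
Tree: B1–B2, B2–B3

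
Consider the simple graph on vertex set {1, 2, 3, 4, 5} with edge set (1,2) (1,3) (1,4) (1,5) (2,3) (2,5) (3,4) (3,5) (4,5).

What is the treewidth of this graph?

A width-3 tree decomposition is:
Bags: B1 = {1, 3, 4, 5}  B2 = {1, 2, 3, 5}
Tree: B1–B2
Each bag holds 4 vertices, so the decomposition has width 3, which upper-bounds the treewidth. Conversely, {1, 2, 3, 5} is a clique of size 4, and the vertices of any clique must share a bag in every tree decomposition; so some bag has ≥ 4 vertices and tw(G) ≥ 3. Combining the bounds, tw(G) = 3.

3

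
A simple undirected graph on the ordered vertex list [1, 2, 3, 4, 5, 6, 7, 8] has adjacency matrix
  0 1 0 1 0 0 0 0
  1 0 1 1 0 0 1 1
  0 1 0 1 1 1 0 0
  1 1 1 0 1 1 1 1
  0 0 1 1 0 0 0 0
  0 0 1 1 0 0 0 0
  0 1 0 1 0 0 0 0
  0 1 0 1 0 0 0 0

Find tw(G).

A width-2 tree decomposition is:
Bags: B1 = {2, 3, 4}  B2 = {2, 4, 8}  B3 = {1, 2, 4}  B4 = {2, 4, 7}  B5 = {3, 4, 6}  B6 = {3, 4, 5}
Tree: B1–B2, B2–B3, B1–B4, B1–B5, B1–B6
Every bag has size at most 3, so the width is 3 − 1 = 2 and tw(G) ≤ 2. For the lower bound, the 3 vertices {2, 4, 8} are pairwise adjacent, and any tree decomposition puts a clique entirely inside one bag — forcing width ≥ 2. Combining the bounds, tw(G) = 2.

2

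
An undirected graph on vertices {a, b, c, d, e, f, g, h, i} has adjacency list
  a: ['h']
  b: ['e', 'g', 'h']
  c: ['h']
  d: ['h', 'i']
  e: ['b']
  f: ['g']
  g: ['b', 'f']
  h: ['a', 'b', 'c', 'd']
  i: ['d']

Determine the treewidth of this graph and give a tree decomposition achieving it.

Treewidth 1.
One such decomposition:
Bags: B1 = {f, g}  B2 = {b, g}  B3 = {b, h}  B4 = {d, h}  B5 = {c, h}  B6 = {a, h}  B7 = {b, e}  B8 = {d, i}
Tree: B1–B2, B2–B3, B3–B4, B4–B5, B3–B6, B2–B7, B4–B8

The largest bag has 2 vertices, giving width 1; this decomposition certifies tw(G) ≤ 1. Since G has at least one edge (e.g. f–g), it is not an edgeless graph, so tw(G) ≥ 1. Therefore the treewidth is 1.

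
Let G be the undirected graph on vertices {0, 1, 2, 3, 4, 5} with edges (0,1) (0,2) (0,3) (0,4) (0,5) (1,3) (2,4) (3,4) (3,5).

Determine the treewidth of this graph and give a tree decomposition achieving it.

Treewidth 2.
Bags: B1 = {0, 3, 5}  B2 = {0, 1, 3}  B3 = {0, 3, 4}  B4 = {0, 2, 4}
Tree: B1–B2, B2–B3, B3–B4

Each bag holds 3 vertices, so the decomposition has width 2, which upper-bounds the treewidth. For the lower bound, the 3 vertices {0, 2, 4} are pairwise adjacent, and any tree decomposition puts a clique entirely inside one bag — forcing width ≥ 2. The upper and lower bounds meet at 2, so that is the treewidth.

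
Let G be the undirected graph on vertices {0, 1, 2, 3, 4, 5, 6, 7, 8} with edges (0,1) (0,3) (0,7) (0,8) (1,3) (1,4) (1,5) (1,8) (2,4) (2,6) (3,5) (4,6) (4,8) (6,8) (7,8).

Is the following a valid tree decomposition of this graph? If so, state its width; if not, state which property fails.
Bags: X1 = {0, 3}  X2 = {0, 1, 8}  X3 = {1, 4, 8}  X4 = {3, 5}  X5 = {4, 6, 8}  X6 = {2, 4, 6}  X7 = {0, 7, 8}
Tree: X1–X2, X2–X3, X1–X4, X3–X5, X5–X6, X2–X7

No — edge (1,3) lies in no bag.

A tree decomposition must satisfy three properties: every vertex lies in some bag; for every edge, both endpoints lie together in some bag; and for every vertex, the bags containing it form a connected subtree. Here edge (1,3) lies in no bag, so the decomposition is invalid.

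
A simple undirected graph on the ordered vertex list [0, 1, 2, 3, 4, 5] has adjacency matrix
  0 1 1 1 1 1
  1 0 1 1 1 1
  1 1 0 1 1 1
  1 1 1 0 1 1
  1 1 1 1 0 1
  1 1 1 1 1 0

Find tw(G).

A width-5 tree decomposition is:
Bags: B1 = {0, 1, 2, 3, 4, 5}
Tree: (single bag)
With just one bag of size 6, the width is 6 − 1 = 5, so tw(G) ≤ 5. On the other hand G contains the 6-clique {0, 1, 2, 3, 4, 5}. A clique must lie in a single bag of any decomposition, so no decomposition can have width below 5. Therefore the treewidth is 5.

5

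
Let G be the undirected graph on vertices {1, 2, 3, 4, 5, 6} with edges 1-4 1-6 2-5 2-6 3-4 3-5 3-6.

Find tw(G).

A width-2 tree decomposition is:
Bags: B1 = {1, 3, 4}  B2 = {1, 3, 6}  B3 = {3, 5, 6}  B4 = {2, 5, 6}
Tree: B1–B2, B2–B3, B3–B4
Each bag holds 3 vertices, so the decomposition has width 2, which upper-bounds the treewidth. For the lower bound, G contains the cycle 4–1–6–3–4, so G is not a forest; only forests have treewidth ≤ 1, hence tw(G) ≥ 2. Hence tw(G) = 2 exactly.

2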